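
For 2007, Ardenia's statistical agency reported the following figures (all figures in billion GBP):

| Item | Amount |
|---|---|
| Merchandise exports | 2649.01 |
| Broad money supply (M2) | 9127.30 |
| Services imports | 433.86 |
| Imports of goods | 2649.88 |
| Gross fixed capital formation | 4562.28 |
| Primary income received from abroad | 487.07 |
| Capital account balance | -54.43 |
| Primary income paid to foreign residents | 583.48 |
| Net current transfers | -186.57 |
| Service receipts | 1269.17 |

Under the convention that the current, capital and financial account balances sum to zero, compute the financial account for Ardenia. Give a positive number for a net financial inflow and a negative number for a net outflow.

-497.03

Goods balance = 2649.01 - 2649.88 = -0.87
Services balance = 1269.17 - 433.86 = 835.31
Trade balance (goods + services) = -0.87 + 835.31 = 834.44
Net primary income = 487.07 - 583.48 = -96.41
Net secondary income = -186.57
Current account = 834.44 + (-96.41) + (-186.57) = 551.46
Financial account = -(551.46 + (-54.43)) = -497.03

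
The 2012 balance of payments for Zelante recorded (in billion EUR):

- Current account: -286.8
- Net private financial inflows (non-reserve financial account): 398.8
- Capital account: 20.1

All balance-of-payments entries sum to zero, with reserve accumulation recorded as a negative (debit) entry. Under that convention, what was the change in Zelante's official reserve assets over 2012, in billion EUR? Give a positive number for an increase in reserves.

Official reserve transactions balance = -((-286.8) + 20.1 + 398.8) = -132.1
An accumulation of reserves is recorded as a debit (negative entry), so the change in the stock of reserves is the negative of that balance.
Change in official reserves = -(-132.1) = 132.1

132.1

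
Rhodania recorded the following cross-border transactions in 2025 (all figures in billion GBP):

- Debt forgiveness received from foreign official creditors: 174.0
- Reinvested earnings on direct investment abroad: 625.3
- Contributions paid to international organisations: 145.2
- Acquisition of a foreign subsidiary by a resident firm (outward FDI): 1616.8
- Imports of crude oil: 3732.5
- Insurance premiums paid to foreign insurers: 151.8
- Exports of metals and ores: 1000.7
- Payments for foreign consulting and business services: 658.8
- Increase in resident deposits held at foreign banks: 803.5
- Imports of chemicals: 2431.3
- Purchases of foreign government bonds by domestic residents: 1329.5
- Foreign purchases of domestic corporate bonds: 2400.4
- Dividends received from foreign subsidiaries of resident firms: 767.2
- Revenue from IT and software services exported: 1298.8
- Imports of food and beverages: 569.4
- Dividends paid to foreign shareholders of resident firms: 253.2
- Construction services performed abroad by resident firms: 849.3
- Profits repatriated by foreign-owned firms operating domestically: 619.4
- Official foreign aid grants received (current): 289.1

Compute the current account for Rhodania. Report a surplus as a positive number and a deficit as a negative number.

Goods: -2431.3 - 3732.5 - 569.4 + 1000.7 = -5732.5
Services: -151.8 + 849.3 - 658.8 + 1298.8 = 1337.5
Primary income: -253.2 - 619.4 + 625.3 + 767.2 = 519.9
Secondary income: -145.2 + 289.1 = 143.9
Current account = (-5732.5) + 1337.5 + 519.9 + 143.9 = -3731.2
(Excluded from the current account — capital account: debt forgiveness received from foreign official creditors 174.0; financial account: acquisition of a foreign subsidiary by a resident firm (outward FDI) 1616.8, increase in resident deposits held at foreign banks 803.5, purchases of foreign government bonds by domestic residents 1329.5, foreign purchases of domestic corporate bonds 2400.4.)

-3731.2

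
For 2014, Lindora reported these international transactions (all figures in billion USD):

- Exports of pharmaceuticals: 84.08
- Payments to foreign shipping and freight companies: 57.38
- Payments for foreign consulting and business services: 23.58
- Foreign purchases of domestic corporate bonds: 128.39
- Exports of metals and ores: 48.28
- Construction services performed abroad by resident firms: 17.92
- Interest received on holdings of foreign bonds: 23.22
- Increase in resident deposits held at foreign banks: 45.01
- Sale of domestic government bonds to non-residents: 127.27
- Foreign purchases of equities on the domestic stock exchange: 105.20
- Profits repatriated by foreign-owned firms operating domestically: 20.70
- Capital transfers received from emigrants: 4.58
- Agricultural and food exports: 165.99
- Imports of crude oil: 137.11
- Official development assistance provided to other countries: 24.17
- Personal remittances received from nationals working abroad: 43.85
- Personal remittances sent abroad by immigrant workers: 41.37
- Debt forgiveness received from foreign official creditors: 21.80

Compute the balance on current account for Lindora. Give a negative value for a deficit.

Goods: 84.08 - 137.11 + 165.99 + 48.28 = 161.24
Services: 17.92 - 23.58 - 57.38 = -63.04
Primary income: 23.22 - 20.70 = 2.52
Secondary income: -41.37 + 43.85 - 24.17 = -21.69
Current account = 161.24 + (-63.04) + 2.52 + (-21.69) = 79.03
(Excluded from the current account — financial account: foreign purchases of domestic corporate bonds 128.39, increase in resident deposits held at foreign banks 45.01, sale of domestic government bonds to non-residents 127.27, foreign purchases of equities on the domestic stock exchange 105.20; capital account: capital transfers received from emigrants 4.58, debt forgiveness received from foreign official creditors 21.80.)

79.03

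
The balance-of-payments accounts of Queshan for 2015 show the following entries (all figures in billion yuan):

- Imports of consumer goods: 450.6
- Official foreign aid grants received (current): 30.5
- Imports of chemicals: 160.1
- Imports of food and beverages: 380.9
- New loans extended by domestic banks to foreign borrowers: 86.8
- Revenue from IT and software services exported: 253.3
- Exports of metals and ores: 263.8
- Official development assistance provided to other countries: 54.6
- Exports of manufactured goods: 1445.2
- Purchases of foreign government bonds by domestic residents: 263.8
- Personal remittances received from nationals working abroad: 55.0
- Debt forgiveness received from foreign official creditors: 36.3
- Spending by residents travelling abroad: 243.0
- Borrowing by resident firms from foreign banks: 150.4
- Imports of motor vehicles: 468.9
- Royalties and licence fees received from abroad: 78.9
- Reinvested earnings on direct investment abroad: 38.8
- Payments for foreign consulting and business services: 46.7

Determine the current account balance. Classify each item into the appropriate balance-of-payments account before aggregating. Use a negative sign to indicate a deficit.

Goods: 1445.2 - 468.9 + 263.8 - 450.6 - 380.9 - 160.1 = 248.5
Services: 253.3 - 46.7 + 78.9 - 243.0 = 42.5
Primary income: 38.8
Secondary income: 55.0 + 30.5 - 54.6 = 30.9
Current account = 248.5 + 42.5 + 38.8 + 30.9 = 360.7
(Excluded from the current account — financial account: new loans extended by domestic banks to foreign borrowers 86.8, purchases of foreign government bonds by domestic residents 263.8, borrowing by resident firms from foreign banks 150.4; capital account: debt forgiveness received from foreign official creditors 36.3.)

360.7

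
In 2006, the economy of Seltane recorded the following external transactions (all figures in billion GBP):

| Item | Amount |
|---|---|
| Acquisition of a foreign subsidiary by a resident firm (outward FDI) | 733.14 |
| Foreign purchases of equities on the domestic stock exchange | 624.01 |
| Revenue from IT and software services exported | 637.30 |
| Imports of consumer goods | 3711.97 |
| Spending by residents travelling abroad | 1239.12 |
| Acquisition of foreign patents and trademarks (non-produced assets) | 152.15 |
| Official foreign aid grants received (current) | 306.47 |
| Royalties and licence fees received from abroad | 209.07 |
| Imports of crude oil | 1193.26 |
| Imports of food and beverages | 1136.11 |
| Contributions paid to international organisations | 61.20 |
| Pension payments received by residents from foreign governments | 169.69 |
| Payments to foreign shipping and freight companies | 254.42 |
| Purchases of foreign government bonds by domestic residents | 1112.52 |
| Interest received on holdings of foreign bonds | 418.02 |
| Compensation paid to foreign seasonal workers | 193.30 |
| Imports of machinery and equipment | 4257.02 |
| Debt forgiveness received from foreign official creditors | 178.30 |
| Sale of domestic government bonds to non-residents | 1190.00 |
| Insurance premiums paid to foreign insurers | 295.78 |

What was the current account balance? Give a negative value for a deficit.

Goods: -4257.02 - 1136.11 - 1193.26 - 3711.97 = -10298.36
Services: 209.07 + 637.30 - 254.42 - 1239.12 - 295.78 = -942.95
Primary income: 418.02 - 193.30 = 224.72
Secondary income: 306.47 - 61.20 + 169.69 = 414.96
Current account = (-10298.36) + (-942.95) + 224.72 + 414.96 = -10601.63
(Excluded from the current account — financial account: acquisition of a foreign subsidiary by a resident firm (outward FDI) 733.14, foreign purchases of equities on the domestic stock exchange 624.01, purchases of foreign government bonds by domestic residents 1112.52, sale of domestic government bonds to non-residents 1190.00; capital account: acquisition of foreign patents and trademarks (non-produced assets) 152.15, debt forgiveness received from foreign official creditors 178.30.)

-10601.63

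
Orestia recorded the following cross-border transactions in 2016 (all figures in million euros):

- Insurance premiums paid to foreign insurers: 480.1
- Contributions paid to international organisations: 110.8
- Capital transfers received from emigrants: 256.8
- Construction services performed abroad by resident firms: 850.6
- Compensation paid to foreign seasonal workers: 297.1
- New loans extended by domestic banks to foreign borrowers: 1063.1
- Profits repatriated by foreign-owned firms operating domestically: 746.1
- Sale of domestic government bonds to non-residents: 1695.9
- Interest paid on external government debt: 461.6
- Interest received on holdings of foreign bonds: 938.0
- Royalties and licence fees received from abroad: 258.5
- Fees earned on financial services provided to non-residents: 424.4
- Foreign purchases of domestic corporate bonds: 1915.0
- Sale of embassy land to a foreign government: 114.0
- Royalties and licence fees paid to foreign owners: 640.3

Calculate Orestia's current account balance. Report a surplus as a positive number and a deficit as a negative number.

-264.5

Services: 424.4 + 850.6 - 640.3 + 258.5 - 480.1 = 413.1
Primary income: -461.6 - 297.1 + 938.0 - 746.1 = -566.8
Secondary income: -110.8
Current account = 413.1 + (-566.8) + (-110.8) = -264.5
(Excluded from the current account — capital account: capital transfers received from emigrants 256.8, sale of embassy land to a foreign government 114.0; financial account: new loans extended by domestic banks to foreign borrowers 1063.1, sale of domestic government bonds to non-residents 1695.9, foreign purchases of domestic corporate bonds 1915.0.)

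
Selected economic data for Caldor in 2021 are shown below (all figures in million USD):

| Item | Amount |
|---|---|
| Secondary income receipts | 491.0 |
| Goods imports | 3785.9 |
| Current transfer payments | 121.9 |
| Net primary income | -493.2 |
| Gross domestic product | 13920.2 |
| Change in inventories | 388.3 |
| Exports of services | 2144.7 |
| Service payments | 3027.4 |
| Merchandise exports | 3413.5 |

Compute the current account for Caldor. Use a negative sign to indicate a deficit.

Goods balance = 3413.5 - 3785.9 = -372.4
Services balance = 2144.7 - 3027.4 = -882.7
Trade balance (goods + services) = -372.4 + (-882.7) = -1255.1
Net primary income = -493.2
Net secondary income = 491.0 - 121.9 = 369.1
Current account = -1255.1 + (-493.2) + 369.1 = -1379.2

-1379.2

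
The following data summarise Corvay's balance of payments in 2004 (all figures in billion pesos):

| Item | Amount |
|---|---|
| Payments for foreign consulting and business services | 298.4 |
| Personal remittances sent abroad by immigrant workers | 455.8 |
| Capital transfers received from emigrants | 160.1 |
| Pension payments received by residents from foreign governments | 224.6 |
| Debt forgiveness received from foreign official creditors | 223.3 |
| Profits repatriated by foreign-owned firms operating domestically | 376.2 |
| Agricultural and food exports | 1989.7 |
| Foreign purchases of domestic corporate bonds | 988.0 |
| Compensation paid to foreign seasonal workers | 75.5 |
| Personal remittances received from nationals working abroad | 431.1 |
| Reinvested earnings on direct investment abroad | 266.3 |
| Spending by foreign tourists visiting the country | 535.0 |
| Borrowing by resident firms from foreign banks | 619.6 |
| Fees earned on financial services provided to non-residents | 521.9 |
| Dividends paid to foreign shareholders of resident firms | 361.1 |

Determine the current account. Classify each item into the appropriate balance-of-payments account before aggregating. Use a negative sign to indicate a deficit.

2401.6

Goods: 1989.7
Services: 521.9 - 298.4 + 535.0 = 758.5
Primary income: 266.3 - 75.5 - 376.2 - 361.1 = -546.5
Secondary income: 431.1 - 455.8 + 224.6 = 199.9
Current account = 1989.7 + 758.5 + (-546.5) + 199.9 = 2401.6
(Excluded from the current account — capital account: capital transfers received from emigrants 160.1, debt forgiveness received from foreign official creditors 223.3; financial account: foreign purchases of domestic corporate bonds 988.0, borrowing by resident firms from foreign banks 619.6.)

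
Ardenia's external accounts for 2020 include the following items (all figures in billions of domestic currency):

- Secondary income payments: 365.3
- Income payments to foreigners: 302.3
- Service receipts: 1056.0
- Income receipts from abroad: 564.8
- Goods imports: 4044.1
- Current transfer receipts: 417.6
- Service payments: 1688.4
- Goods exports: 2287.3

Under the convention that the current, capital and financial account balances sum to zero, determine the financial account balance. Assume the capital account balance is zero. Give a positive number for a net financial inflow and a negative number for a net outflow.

2074.4

Goods balance = 2287.3 - 4044.1 = -1756.8
Services balance = 1056.0 - 1688.4 = -632.4
Trade balance (goods + services) = -1756.8 + (-632.4) = -2389.2
Net primary income = 564.8 - 302.3 = 262.5
Net secondary income = 417.6 - 365.3 = 52.3
Current account = -2389.2 + 262.5 + 52.3 = -2074.4
Financial account = -(-2074.4) = 2074.4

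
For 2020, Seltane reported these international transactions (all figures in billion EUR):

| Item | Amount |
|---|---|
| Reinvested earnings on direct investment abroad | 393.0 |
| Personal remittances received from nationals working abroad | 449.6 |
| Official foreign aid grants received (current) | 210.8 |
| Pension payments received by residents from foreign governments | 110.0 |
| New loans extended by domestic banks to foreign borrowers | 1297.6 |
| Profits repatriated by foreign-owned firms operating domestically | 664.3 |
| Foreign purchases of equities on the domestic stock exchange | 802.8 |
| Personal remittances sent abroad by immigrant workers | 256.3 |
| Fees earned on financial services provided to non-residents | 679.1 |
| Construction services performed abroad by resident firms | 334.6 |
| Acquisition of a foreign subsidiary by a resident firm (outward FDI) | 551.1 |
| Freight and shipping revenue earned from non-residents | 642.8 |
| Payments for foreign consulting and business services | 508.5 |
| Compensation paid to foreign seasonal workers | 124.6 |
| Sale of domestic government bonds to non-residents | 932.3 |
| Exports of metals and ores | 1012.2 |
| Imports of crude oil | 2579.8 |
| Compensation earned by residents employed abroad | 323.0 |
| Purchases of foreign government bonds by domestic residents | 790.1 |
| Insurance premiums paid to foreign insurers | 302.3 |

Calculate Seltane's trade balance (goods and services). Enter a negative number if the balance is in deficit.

Goods: 1012.2 - 2579.8 = -1567.6
Services: 679.1 + 334.6 + 642.8 - 302.3 - 508.5 = 845.7
Trade balance = -1567.6 + 845.7 = -721.9
(Excluded from the trade balance — primary income: reinvested earnings on direct investment abroad 393.0, profits repatriated by foreign-owned firms operating domestically 664.3, compensation paid to foreign seasonal workers 124.6, compensation earned by residents employed abroad 323.0; secondary income: personal remittances received from nationals working abroad 449.6, official foreign aid grants received (current) 210.8, pension payments received by residents from foreign governments 110.0, personal remittances sent abroad by immigrant workers 256.3; financial account: new loans extended by domestic banks to foreign borrowers 1297.6, foreign purchases of equities on the domestic stock exchange 802.8, acquisition of a foreign subsidiary by a resident firm (outward FDI) 551.1, sale of domestic government bonds to non-residents 932.3, purchases of foreign government bonds by domestic residents 790.1.)

-721.9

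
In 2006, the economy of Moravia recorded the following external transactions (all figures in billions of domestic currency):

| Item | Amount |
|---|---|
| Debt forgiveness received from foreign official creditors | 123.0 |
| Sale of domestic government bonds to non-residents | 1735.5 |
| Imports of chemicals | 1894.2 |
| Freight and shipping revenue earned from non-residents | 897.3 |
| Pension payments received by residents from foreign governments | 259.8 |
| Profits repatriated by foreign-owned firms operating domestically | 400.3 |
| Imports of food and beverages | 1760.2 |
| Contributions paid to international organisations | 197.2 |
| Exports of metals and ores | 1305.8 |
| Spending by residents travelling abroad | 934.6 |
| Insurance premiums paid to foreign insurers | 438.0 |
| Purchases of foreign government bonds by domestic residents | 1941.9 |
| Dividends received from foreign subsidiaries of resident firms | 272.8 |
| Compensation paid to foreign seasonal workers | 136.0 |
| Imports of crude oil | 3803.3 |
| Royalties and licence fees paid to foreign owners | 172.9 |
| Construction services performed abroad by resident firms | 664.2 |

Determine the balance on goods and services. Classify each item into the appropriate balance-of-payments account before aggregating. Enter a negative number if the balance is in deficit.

Goods: -1760.2 + 1305.8 - 3803.3 - 1894.2 = -6151.9
Services: 897.3 + 664.2 - 934.6 - 172.9 - 438.0 = 16.0
Trade balance = -6151.9 + 16.0 = -6135.9
(Excluded from the trade balance — capital account: debt forgiveness received from foreign official creditors 123.0; financial account: sale of domestic government bonds to non-residents 1735.5, purchases of foreign government bonds by domestic residents 1941.9; secondary income: pension payments received by residents from foreign governments 259.8, contributions paid to international organisations 197.2; primary income: profits repatriated by foreign-owned firms operating domestically 400.3, dividends received from foreign subsidiaries of resident firms 272.8, compensation paid to foreign seasonal workers 136.0.)

-6135.9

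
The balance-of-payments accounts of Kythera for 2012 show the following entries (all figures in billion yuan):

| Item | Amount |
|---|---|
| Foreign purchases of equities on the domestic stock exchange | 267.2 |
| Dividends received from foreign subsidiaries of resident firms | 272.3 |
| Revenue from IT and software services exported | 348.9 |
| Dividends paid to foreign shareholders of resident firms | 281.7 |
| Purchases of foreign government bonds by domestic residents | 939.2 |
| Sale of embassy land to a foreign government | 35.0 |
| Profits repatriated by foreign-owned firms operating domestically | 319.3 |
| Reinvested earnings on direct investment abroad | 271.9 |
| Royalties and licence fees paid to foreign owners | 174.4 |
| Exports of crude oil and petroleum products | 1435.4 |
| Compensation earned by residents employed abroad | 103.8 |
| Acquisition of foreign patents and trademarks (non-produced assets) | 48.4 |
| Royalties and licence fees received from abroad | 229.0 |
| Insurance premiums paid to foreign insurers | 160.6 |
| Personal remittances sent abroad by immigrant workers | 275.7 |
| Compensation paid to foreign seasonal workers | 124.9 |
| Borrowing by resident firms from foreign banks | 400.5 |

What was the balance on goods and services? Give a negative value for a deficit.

Goods: 1435.4
Services: -160.6 + 229.0 - 174.4 + 348.9 = 242.9
Trade balance = 1435.4 + 242.9 = 1678.3
(Excluded from the trade balance — financial account: foreign purchases of equities on the domestic stock exchange 267.2, purchases of foreign government bonds by domestic residents 939.2, borrowing by resident firms from foreign banks 400.5; primary income: dividends received from foreign subsidiaries of resident firms 272.3, dividends paid to foreign shareholders of resident firms 281.7, profits repatriated by foreign-owned firms operating domestically 319.3, reinvested earnings on direct investment abroad 271.9, compensation earned by residents employed abroad 103.8, compensation paid to foreign seasonal workers 124.9; capital account: sale of embassy land to a foreign government 35.0, acquisition of foreign patents and trademarks (non-produced assets) 48.4; secondary income: personal remittances sent abroad by immigrant workers 275.7.)

1678.3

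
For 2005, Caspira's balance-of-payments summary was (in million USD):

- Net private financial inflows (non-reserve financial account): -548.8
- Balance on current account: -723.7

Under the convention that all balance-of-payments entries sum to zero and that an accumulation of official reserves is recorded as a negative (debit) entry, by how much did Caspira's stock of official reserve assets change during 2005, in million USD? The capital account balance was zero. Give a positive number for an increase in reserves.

-1272.5

Official reserve transactions balance = -((-723.7) + (-548.8)) = 1272.5
An accumulation of reserves is recorded as a debit (negative entry), so the change in the stock of reserves is the negative of that balance.
Change in official reserves = -(1272.5) = -1272.5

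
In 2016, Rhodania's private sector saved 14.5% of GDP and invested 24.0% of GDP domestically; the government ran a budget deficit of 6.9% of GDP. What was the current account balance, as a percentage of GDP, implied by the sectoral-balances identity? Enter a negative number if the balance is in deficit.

By the sectoral-balances identity, CA = (S_private - I) + (T - G).
Private balance = 14.5 - 24.0 = -9.5
Government balance (T - G) = -6.9
CA = -9.5 + (-6.9) = -16.4

-16.4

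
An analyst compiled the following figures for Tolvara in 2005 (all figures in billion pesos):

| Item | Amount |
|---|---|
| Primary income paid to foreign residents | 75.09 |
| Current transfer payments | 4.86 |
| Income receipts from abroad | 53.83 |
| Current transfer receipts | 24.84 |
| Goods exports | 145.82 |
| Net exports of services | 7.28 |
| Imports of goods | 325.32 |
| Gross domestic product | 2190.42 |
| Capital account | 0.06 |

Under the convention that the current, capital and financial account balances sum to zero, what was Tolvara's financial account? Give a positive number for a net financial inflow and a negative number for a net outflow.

Goods balance = 145.82 - 325.32 = -179.50
Services balance = 7.28
Trade balance (goods + services) = -179.50 + 7.28 = -172.22
Net primary income = 53.83 - 75.09 = -21.26
Net secondary income = 24.84 - 4.86 = 19.98
Current account = -172.22 + (-21.26) + 19.98 = -173.50
Financial account = -(-173.50 + 0.06) = 173.44

173.44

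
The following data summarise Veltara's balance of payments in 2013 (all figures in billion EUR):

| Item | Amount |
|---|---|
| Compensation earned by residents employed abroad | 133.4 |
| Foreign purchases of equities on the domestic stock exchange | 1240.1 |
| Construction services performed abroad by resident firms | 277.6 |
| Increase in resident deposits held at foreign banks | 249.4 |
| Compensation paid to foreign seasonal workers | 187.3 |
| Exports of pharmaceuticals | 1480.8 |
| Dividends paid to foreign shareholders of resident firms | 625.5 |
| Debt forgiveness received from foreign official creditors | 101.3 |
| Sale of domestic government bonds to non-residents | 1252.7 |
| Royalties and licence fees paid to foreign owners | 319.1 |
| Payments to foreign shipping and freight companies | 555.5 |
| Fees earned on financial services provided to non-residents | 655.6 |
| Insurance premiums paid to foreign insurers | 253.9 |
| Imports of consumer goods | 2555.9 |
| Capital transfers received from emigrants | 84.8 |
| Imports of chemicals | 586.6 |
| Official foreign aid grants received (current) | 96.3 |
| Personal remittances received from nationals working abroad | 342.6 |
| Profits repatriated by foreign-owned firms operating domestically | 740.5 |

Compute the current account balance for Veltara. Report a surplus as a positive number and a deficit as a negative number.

-2838.0

Goods: -2555.9 - 586.6 + 1480.8 = -1661.7
Services: -319.1 + 655.6 - 555.5 + 277.6 - 253.9 = -195.3
Primary income: -740.5 - 625.5 - 187.3 + 133.4 = -1419.9
Secondary income: 96.3 + 342.6 = 438.9
Current account = (-1661.7) + (-195.3) + (-1419.9) + 438.9 = -2838.0
(Excluded from the current account — financial account: foreign purchases of equities on the domestic stock exchange 1240.1, increase in resident deposits held at foreign banks 249.4, sale of domestic government bonds to non-residents 1252.7; capital account: debt forgiveness received from foreign official creditors 101.3, capital transfers received from emigrants 84.8.)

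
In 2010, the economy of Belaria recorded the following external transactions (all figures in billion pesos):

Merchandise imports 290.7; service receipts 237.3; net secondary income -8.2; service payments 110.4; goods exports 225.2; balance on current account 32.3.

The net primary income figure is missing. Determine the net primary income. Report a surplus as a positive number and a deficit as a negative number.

Current account = goods balance + services balance + net primary income + net secondary income
Sum of the known components = 53.2
Net primary income = CA - (known components) = 32.3 - 53.2 = -20.9

-20.9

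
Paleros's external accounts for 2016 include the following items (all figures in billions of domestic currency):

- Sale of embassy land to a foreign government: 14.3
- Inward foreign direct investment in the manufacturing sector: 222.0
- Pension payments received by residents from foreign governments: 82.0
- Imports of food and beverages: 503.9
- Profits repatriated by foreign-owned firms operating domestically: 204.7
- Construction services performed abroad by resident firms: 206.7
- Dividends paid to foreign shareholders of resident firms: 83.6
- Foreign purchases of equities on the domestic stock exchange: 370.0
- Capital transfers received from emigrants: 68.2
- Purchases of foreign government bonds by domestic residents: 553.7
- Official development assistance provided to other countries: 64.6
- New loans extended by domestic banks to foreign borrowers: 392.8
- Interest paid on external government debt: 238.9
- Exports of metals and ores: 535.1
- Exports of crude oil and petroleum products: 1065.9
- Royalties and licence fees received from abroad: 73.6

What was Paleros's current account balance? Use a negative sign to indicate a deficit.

Goods: 535.1 + 1065.9 - 503.9 = 1097.1
Services: 73.6 + 206.7 = 280.3
Primary income: -83.6 - 204.7 - 238.9 = -527.2
Secondary income: -64.6 + 82.0 = 17.4
Current account = 1097.1 + 280.3 + (-527.2) + 17.4 = 867.6
(Excluded from the current account — capital account: sale of embassy land to a foreign government 14.3, capital transfers received from emigrants 68.2; financial account: inward foreign direct investment in the manufacturing sector 222.0, foreign purchases of equities on the domestic stock exchange 370.0, purchases of foreign government bonds by domestic residents 553.7, new loans extended by domestic banks to foreign borrowers 392.8.)

867.6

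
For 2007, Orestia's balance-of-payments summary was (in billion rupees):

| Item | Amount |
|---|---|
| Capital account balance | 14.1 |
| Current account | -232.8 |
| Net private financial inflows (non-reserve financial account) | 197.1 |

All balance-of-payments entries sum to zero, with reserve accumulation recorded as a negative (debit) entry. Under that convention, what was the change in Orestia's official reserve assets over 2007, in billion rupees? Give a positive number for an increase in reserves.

Official reserve transactions balance = -((-232.8) + 14.1 + 197.1) = 21.6
An accumulation of reserves is recorded as a debit (negative entry), so the change in the stock of reserves is the negative of that balance.
Change in official reserves = -(21.6) = -21.6

-21.6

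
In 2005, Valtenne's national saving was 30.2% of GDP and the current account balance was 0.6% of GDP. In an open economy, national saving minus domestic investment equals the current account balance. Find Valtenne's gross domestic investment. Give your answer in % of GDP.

29.6

S - I = CA (net lending to the rest of the world).
I = S - CA = 30.2 - 0.6 = 29.6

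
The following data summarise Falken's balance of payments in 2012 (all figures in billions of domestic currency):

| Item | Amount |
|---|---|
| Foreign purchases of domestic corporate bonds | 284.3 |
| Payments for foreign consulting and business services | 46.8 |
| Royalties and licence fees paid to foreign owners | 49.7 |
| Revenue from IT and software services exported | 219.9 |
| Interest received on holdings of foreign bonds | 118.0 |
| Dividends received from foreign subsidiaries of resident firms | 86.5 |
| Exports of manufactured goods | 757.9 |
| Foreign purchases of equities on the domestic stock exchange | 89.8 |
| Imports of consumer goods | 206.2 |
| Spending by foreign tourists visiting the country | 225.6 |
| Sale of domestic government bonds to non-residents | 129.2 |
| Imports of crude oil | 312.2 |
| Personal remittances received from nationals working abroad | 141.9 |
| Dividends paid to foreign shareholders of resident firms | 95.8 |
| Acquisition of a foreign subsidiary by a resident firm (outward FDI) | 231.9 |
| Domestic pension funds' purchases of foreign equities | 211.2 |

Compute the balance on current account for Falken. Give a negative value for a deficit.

Goods: -312.2 + 757.9 - 206.2 = 239.5
Services: -49.7 + 225.6 + 219.9 - 46.8 = 349.0
Primary income: -95.8 + 118.0 + 86.5 = 108.7
Secondary income: 141.9
Current account = 239.5 + 349.0 + 108.7 + 141.9 = 839.1
(Excluded from the current account — financial account: foreign purchases of domestic corporate bonds 284.3, foreign purchases of equities on the domestic stock exchange 89.8, sale of domestic government bonds to non-residents 129.2, acquisition of a foreign subsidiary by a resident firm (outward FDI) 231.9, domestic pension funds' purchases of foreign equities 211.2.)

839.1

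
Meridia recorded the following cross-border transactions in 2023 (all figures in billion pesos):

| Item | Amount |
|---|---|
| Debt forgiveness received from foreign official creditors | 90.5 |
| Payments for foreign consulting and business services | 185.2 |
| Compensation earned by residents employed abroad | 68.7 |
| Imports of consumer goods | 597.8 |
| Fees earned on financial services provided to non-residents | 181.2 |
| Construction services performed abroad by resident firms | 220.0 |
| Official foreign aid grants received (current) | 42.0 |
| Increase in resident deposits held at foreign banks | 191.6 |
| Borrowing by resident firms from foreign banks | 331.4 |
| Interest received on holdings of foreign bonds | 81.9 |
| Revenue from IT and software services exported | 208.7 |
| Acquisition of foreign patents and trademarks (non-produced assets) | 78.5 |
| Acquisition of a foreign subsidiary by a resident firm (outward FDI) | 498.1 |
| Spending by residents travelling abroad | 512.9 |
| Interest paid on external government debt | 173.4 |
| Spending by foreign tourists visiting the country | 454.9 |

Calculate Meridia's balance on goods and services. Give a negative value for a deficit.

Goods: -597.8
Services: -512.9 + 454.9 - 185.2 + 208.7 + 220.0 + 181.2 = 366.7
Trade balance = -597.8 + 366.7 = -231.1
(Excluded from the trade balance — capital account: debt forgiveness received from foreign official creditors 90.5, acquisition of foreign patents and trademarks (non-produced assets) 78.5; primary income: compensation earned by residents employed abroad 68.7, interest received on holdings of foreign bonds 81.9, interest paid on external government debt 173.4; secondary income: official foreign aid grants received (current) 42.0; financial account: increase in resident deposits held at foreign banks 191.6, borrowing by resident firms from foreign banks 331.4, acquisition of a foreign subsidiary by a resident firm (outward FDI) 498.1.)

-231.1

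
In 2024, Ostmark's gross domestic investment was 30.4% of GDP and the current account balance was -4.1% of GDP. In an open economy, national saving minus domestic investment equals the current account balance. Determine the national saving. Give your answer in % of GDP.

26.3

S - I = CA (net lending to the rest of the world).
S = I + CA = 30.4 + (-4.1) = 26.3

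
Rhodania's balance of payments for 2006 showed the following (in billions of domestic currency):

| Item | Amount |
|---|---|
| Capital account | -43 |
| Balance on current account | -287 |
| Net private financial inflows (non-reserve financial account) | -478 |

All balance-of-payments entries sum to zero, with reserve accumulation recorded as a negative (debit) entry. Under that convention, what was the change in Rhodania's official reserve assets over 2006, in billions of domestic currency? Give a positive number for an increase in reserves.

Official reserve transactions balance = -((-287) + (-43) + (-478)) = 808
An accumulation of reserves is recorded as a debit (negative entry), so the change in the stock of reserves is the negative of that balance.
Change in official reserves = -(808) = -808

-808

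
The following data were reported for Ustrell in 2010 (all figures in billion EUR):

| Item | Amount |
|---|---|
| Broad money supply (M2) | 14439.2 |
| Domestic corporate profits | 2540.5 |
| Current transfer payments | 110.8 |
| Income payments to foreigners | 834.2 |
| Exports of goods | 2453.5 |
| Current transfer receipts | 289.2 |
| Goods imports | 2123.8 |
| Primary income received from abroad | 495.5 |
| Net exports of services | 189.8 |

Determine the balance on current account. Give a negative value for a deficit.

Goods balance = 2453.5 - 2123.8 = 329.7
Services balance = 189.8
Trade balance (goods + services) = 329.7 + 189.8 = 519.5
Net primary income = 495.5 - 834.2 = -338.7
Net secondary income = 289.2 - 110.8 = 178.4
Current account = 519.5 + (-338.7) + 178.4 = 359.2

359.2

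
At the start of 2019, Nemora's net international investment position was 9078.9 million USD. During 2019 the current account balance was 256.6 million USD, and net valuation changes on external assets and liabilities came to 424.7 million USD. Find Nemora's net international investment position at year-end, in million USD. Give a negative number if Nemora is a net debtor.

Change in NIIP = current account + net valuation change = 256.6 + 424.7 = 681.3
End-of-year NIIP = 9078.9 + 681.3 = 9760.2

9760.2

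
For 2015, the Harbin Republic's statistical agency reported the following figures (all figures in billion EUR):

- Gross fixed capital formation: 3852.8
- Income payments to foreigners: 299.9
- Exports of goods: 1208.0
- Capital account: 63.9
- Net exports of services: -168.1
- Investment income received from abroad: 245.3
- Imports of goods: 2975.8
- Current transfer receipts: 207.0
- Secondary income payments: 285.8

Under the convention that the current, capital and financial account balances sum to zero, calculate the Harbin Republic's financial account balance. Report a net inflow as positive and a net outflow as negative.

Goods balance = 1208.0 - 2975.8 = -1767.8
Services balance = -168.1
Trade balance (goods + services) = -1767.8 + (-168.1) = -1935.9
Net primary income = 245.3 - 299.9 = -54.6
Net secondary income = 207.0 - 285.8 = -78.8
Current account = -1935.9 + (-54.6) + (-78.8) = -2069.3
Financial account = -(-2069.3 + 63.9) = 2005.4

2005.4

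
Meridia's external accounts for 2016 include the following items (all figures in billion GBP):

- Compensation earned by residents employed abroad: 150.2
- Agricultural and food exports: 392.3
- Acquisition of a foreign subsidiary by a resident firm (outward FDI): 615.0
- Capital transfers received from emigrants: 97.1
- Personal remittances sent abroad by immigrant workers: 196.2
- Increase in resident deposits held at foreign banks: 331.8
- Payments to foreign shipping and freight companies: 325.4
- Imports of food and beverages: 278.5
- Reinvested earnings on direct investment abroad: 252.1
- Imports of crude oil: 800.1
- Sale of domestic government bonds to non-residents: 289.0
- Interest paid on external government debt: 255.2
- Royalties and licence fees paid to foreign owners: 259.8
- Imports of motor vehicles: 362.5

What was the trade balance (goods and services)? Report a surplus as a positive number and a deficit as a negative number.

-1634.0

Goods: -800.1 - 362.5 - 278.5 + 392.3 = -1048.8
Services: -259.8 - 325.4 = -585.2
Trade balance = -1048.8 + (-585.2) = -1634.0
(Excluded from the trade balance — primary income: compensation earned by residents employed abroad 150.2, reinvested earnings on direct investment abroad 252.1, interest paid on external government debt 255.2; financial account: acquisition of a foreign subsidiary by a resident firm (outward FDI) 615.0, increase in resident deposits held at foreign banks 331.8, sale of domestic government bonds to non-residents 289.0; capital account: capital transfers received from emigrants 97.1; secondary income: personal remittances sent abroad by immigrant workers 196.2.)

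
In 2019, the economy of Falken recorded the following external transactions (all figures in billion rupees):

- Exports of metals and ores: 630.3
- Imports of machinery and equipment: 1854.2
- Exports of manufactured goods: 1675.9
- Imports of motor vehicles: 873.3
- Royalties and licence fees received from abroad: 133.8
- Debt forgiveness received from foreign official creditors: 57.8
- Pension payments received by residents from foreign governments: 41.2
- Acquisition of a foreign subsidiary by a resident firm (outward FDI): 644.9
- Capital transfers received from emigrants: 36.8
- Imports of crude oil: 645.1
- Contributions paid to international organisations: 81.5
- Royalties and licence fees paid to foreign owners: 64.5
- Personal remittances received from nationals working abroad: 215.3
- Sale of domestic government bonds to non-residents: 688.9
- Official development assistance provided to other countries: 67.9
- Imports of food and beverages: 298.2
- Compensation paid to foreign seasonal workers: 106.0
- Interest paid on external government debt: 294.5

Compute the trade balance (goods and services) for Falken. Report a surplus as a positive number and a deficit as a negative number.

Goods: 630.3 - 298.2 - 1854.2 - 645.1 - 873.3 + 1675.9 = -1364.6
Services: -64.5 + 133.8 = 69.3
Trade balance = -1364.6 + 69.3 = -1295.3
(Excluded from the trade balance — capital account: debt forgiveness received from foreign official creditors 57.8, capital transfers received from emigrants 36.8; secondary income: pension payments received by residents from foreign governments 41.2, contributions paid to international organisations 81.5, personal remittances received from nationals working abroad 215.3, official development assistance provided to other countries 67.9; financial account: acquisition of a foreign subsidiary by a resident firm (outward FDI) 644.9, sale of domestic government bonds to non-residents 688.9; primary income: compensation paid to foreign seasonal workers 106.0, interest paid on external government debt 294.5.)

-1295.3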